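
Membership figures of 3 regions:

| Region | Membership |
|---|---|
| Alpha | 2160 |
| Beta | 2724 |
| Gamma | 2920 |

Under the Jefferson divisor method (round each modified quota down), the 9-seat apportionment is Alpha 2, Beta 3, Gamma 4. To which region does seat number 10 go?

Alpha

Priority for the next seat is population ÷ (current seats + 1).
Priorities: Alpha 720.000, Beta 681.000, Gamma 584.000.
Highest priority: Alpha.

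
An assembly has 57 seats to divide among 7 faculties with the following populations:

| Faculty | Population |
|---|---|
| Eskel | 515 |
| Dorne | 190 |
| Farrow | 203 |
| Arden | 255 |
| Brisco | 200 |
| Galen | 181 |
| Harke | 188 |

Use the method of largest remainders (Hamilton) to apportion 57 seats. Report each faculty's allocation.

Eskel 17; Dorne 6; Farrow 7; Arden 8; Brisco 7; Galen 6; Harke 6

Total 1732; standard divisor 1732/57 ≈ 30.386.
Standard quotas: Eskel 16.949, Dorne 6.253, Farrow 6.681, Arden 8.392, Brisco 6.582, Galen 5.957, Harke 6.187.
Lower quotas: Eskel 16, Dorne 6, Farrow 6, Arden 8, Brisco 6, Galen 5, Harke 6 (sum 53, leaving 4 seats).
Remainders in descending order: Galen 0.957, Eskel 0.949, Farrow 0.681, Brisco 0.582, Arden 0.392, Dorne 0.253, Harke 0.187.
Largest remainders: Galen, Eskel, Farrow, Brisco receive the extra seats.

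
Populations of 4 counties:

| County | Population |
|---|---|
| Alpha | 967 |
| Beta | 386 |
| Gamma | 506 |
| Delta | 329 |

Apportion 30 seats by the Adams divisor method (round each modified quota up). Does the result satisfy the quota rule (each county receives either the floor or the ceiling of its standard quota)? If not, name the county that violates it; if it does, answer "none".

none

Standard quotas: Alpha 13.259, Beta 5.293, Gamma 6.938, Delta 4.511.
Adams allocation: Alpha 13, Beta 5, Gamma 7, Delta 5.
Every allocation lies between the lower and upper quota.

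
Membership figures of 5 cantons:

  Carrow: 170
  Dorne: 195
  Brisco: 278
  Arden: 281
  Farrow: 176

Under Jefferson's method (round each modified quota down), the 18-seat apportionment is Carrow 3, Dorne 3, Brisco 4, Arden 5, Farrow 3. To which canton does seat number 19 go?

Brisco

Priority for the next seat is population ÷ (current seats + 1).
Priorities: Carrow 42.500, Dorne 48.750, Brisco 55.600, Arden 46.833, Farrow 44.000.
Highest priority: Brisco.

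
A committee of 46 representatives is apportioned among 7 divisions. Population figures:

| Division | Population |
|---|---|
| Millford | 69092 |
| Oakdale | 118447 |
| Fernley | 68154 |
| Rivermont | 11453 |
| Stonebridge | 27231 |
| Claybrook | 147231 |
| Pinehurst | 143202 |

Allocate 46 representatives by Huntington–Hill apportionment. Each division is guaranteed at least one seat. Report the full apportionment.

With divisor 12550: modified quotas Millford 5.505, Oakdale 9.438, Fernley 5.431, Rivermont 0.913, Stonebridge 2.170, Claybrook 11.732, Pinehurst 11.411.
Geometric-mean thresholds: Millford √(5·6)=5.477, Oakdale √(9·10)=9.487, Fernley √(5·6)=5.477, Rivermont (min 1), Stonebridge √(2·3)=2.449, Claybrook √(11·12)=11.489, Pinehurst √(11·12)=11.489.
Each quota rounded against its threshold gives Millford 6, Oakdale 9, Fernley 5, Rivermont 1, Stonebridge 2, Claybrook 12, Pinehurst 11 (total 46).

Millford: 6; Oakdale: 9; Fernley: 5; Rivermont: 1; Stonebridge: 2; Claybrook: 12; Pinehurst: 11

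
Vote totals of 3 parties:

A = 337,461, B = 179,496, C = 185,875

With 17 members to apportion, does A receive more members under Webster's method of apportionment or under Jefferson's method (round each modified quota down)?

Jefferson

Webster: A 8, B 4, C 5.
Jefferson: A 9, B 4, C 4.
A gets 8 under Webster and 9 under Jefferson.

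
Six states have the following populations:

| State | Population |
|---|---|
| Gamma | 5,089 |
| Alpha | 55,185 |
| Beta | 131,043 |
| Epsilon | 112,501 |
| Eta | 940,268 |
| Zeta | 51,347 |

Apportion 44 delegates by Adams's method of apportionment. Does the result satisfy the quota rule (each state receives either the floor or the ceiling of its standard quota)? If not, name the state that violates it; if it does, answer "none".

Standard quotas: Gamma 0.173, Alpha 1.874, Beta 4.451, Epsilon 3.821, Eta 31.937, Zeta 1.744.
Adams allocation: Gamma 1, Alpha 2, Beta 5, Epsilon 4, Eta 30, Zeta 2.
Eta has quota 31.937 (lower 31, upper 32) but receives 30 — outside the quota interval.

Eta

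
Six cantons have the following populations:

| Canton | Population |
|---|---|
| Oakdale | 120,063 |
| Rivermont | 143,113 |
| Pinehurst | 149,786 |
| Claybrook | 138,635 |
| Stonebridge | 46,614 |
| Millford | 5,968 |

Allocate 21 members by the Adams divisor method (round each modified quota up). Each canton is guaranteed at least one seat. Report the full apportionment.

Oakdale=4; Rivermont=5; Pinehurst=5; Claybrook=4; Stonebridge=2; Millford=1

Standard divisor 604179/21 ≈ 28770.429; standard quotas: Oakdale 4.173, Rivermont 4.974, Pinehurst 5.206, Claybrook 4.819, Stonebridge 1.620, Millford 0.207.
Rounding up gives 5, 5, 6, 5, 2, 1 = 24 seats, so the divisor must be adjusted.
With modified divisor 35200: modified quotas Oakdale 3.411, Rivermont 4.066, Pinehurst 4.255, Claybrook 3.938, Stonebridge 1.324, Millford 0.170.
Rounding up: Oakdale 4, Rivermont 5, Pinehurst 5, Claybrook 4, Stonebridge 2, Millford 1 (total 21).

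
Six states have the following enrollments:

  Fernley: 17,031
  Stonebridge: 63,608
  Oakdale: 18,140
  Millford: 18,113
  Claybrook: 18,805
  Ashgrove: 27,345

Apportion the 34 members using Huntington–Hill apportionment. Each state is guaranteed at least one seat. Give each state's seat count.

With divisor 4954: modified quotas Fernley 3.438, Stonebridge 12.840, Oakdale 3.662, Millford 3.656, Claybrook 3.796, Ashgrove 5.520.
Geometric-mean thresholds: Fernley √(3·4)=3.464, Stonebridge √(12·13)=12.490, Oakdale √(3·4)=3.464, Millford √(3·4)=3.464, Claybrook √(3·4)=3.464, Ashgrove √(5·6)=5.477.
Each quota rounded against its threshold gives Fernley 3, Stonebridge 13, Oakdale 4, Millford 4, Claybrook 4, Ashgrove 6 (total 34).

Fernley 3, Stonebridge 13, Oakdale 4, Millford 4, Claybrook 4, Ashgrove 6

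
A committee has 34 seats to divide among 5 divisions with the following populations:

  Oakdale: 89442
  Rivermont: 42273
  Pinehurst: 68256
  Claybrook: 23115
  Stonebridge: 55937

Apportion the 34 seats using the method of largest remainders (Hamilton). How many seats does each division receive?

Oakdale: 11; Rivermont: 5; Pinehurst: 8; Claybrook: 3; Stonebridge: 7

The standard divisor is 279023/34 ≈ 8206.559.
Standard quotas: Oakdale 10.8988, Rivermont 5.1511, Pinehurst 8.3172, Claybrook 2.8166, Stonebridge 6.8161.
Lower quotas: Oakdale 10, Rivermont 5, Pinehurst 8, Claybrook 2, Stonebridge 6 (sum 31, leaving 3 seats).
Remainders in descending order: Oakdale 0.8988, Claybrook 0.8166, Stonebridge 0.8161, Pinehurst 0.3172, Rivermont 0.1511.
The surplus seats go to Oakdale, Claybrook, Stonebridge.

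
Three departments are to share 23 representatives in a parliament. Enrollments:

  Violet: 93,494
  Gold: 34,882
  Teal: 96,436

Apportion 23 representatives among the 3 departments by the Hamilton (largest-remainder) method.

Standard divisor: 224812 ÷ 23 ≈ 9774.435.
Standard quotas: Violet 9.5652, Gold 3.5687, Teal 9.8661.
Lower quotas: Violet 9, Gold 3, Teal 9 (sum 21, leaving 2 seats).
Remainders in descending order: Teal 0.8661, Gold 0.5687, Violet 0.5652.
The surplus seats go to Teal, Gold.

Violet 9; Gold 4; Teal 10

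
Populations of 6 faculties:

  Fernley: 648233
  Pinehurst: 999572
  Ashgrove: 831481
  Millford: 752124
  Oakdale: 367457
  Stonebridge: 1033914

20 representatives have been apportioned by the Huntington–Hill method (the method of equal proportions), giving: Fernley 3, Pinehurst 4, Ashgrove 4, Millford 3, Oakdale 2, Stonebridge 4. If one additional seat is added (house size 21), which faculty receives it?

Priority for the next seat is population ÷ (√(s·(s+1))).
Priorities: Fernley 187128.749, Pinehurst 223511.094, Ashgrove 185924.804, Millford 217119.497, Oakdale 150013.692, Stonebridge 231190.199.
Highest priority: Stonebridge.

Stonebridge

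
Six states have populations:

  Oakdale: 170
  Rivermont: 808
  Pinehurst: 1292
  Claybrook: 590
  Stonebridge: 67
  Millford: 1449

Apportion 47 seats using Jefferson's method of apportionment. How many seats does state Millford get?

16

Standard divisor 4376/47 ≈ 93.106; standard quotas: Oakdale 1.826, Rivermont 8.678, Pinehurst 13.877, Claybrook 6.337, Stonebridge 0.720, Millford 15.563.
Rounding down gives 1, 8, 13, 6, 0, 15 = 43 seats, so the divisor must be adjusted.
With modified divisor 86: modified quotas Oakdale 1.977, Rivermont 9.395, Pinehurst 15.023, Claybrook 6.860, Stonebridge 0.779, Millford 16.849.
Rounding down: Oakdale 1, Rivermont 9, Pinehurst 15, Claybrook 6, Stonebridge 0, Millford 16 (total 47).
Millford receives 16.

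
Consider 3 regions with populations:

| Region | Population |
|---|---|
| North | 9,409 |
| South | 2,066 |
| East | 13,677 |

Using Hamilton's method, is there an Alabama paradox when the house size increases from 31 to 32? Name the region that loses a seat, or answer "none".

none

At 31 seats: North 12, South 2, East 17.
At 32 seats: North 12, South 3, East 17.
No region's allocation decreased.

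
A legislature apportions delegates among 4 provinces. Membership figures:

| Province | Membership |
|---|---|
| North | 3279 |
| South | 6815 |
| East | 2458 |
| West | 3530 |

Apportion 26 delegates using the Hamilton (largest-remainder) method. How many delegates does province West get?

The standard divisor is 16082/26 ≈ 618.538.
Standard quotas: North 5.3012, South 11.0179, East 3.9739, West 5.7070.
Lower quotas: North 5, South 11, East 3, West 5 (sum 24, leaving 2 seats).
Remainders in descending order: East 0.9739, West 0.7070, North 0.3012, South 0.0179.
Largest remainders: East, West receive the extra seats.
West receives 6.

6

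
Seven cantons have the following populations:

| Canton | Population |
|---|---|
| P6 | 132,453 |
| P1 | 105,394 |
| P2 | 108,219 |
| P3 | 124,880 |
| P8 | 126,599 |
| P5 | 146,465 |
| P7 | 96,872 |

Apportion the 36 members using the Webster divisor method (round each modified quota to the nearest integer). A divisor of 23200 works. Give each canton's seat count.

With modified divisor 23200: modified quotas P6 5.709, P1 4.543, P2 4.665, P3 5.383, P8 5.457, P5 6.313, P7 4.176.
Rounding to the nearest integer: P6 6, P1 5, P2 5, P3 5, P8 5, P5 6, P7 4 (total 36).

P6 6, P1 5, P2 5, P3 5, P8 5, P5 6, P7 4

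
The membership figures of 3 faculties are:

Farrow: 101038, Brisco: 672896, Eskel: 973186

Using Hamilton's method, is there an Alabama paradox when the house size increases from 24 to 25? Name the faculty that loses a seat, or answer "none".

At 24 seats: Farrow 2, Brisco 9, Eskel 13.
At 25 seats: Farrow 1, Brisco 10, Eskel 14.
Farrow drops from 2 to 1.

Farrow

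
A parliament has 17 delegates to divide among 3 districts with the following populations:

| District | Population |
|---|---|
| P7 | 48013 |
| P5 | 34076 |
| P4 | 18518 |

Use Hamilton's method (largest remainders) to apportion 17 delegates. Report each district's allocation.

The standard divisor is 100607/17 ≈ 5918.059.
Standard quotas: P7 8.1130, P5 5.7580, P4 3.1291.
Lower quotas: P7 8, P5 5, P4 3 (sum 16, leaving 1 seat).
Remainders in descending order: P5 0.7580, P4 0.1291, P7 0.1130.
The surplus seat goes to P5.

P7=8, P5=6, P4=3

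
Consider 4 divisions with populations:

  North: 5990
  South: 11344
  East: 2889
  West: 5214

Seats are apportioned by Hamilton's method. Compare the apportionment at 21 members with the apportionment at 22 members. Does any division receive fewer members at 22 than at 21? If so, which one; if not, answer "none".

East

At 21 seats: North 5, South 9, East 3, West 4.
At 22 seats: North 5, South 10, East 2, West 5.
East drops from 3 to 2.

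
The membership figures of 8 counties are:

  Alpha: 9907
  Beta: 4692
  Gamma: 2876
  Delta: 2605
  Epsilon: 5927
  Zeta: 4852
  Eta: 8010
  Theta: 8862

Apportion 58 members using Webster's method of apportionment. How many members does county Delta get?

3

Standard divisor 47731/58 ≈ 822.948; standard quotas: Alpha 12.038, Beta 5.701, Gamma 3.495, Delta 3.165, Epsilon 7.202, Zeta 5.896, Eta 9.733, Theta 10.769.
Rounding to the nearest integer gives Alpha 12, Beta 6, Gamma 3, Delta 3, Epsilon 7, Zeta 6, Eta 10, Theta 11 — total 58, matching the house size, so no adjustment is needed.
Delta receives 3.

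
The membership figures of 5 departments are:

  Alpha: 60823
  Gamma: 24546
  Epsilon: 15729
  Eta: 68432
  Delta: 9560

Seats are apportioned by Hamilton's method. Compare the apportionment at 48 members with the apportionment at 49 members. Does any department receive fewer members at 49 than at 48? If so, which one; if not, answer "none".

Delta

At 48 seats: Alpha 16, Gamma 7, Epsilon 4, Eta 18, Delta 3.
At 49 seats: Alpha 17, Gamma 7, Epsilon 4, Eta 19, Delta 2.
Delta drops from 3 to 2.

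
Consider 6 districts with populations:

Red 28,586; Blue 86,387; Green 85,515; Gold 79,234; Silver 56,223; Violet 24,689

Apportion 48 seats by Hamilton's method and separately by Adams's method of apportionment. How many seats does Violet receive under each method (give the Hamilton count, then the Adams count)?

Hamilton: Red 4, Blue 12, Green 11, Gold 11, Silver 7, Violet 3.
Adams: Red 4, Blue 11, Green 11, Gold 10, Silver 8, Violet 4.
Violet gets 3 under Hamilton and 4 under Adams.

3 and 4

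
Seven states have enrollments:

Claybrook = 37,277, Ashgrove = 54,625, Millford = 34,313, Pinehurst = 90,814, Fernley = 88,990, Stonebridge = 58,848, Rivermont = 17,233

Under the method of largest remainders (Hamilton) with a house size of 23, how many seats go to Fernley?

Standard divisor: 382100 ÷ 23 ≈ 16613.043.
Standard quotas: Claybrook 2.2438, Ashgrove 3.2881, Millford 2.0654, Pinehurst 5.4664, Fernley 5.3566, Stonebridge 3.5423, Rivermont 1.0373.
Lower quotas: Claybrook 2, Ashgrove 3, Millford 2, Pinehurst 5, Fernley 5, Stonebridge 3, Rivermont 1 (sum 21, leaving 2 seats).
Remainders in descending order: Stonebridge 0.5423, Pinehurst 0.4664, Fernley 0.3566, Ashgrove 0.2881, Claybrook 0.2438, Millford 0.0654, Rivermont 0.0373.
Largest remainders: Stonebridge, Pinehurst receive the extra seats.
Fernley receives 5.

5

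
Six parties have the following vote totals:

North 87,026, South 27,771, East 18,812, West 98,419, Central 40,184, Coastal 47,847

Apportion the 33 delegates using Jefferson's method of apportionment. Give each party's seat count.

North: 9, South: 3, East: 2, West: 10, Central: 4, Coastal: 5

Standard divisor 320059/33 ≈ 9698.758; standard quotas: North 8.973, South 2.863, East 1.940, West 10.148, Central 4.143, Coastal 4.933.
Rounding down gives 8, 2, 1, 10, 4, 4 = 29 seats, so the divisor must be adjusted.
With modified divisor 9100: modified quotas North 9.563, South 3.052, East 2.067, West 10.815, Central 4.416, Coastal 5.258.
Rounding down: North 9, South 3, East 2, West 10, Central 4, Coastal 5 (total 33).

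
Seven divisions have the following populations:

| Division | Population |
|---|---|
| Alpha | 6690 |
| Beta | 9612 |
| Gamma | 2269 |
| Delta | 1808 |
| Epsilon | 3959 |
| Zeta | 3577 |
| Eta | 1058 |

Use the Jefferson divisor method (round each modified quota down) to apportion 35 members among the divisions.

Alpha 8, Beta 12, Gamma 3, Delta 2, Epsilon 5, Zeta 4, Eta 1

Standard divisor 28973/35 ≈ 827.8; standard quotas: Alpha 8.082, Beta 11.612, Gamma 2.741, Delta 2.184, Epsilon 4.783, Zeta 4.321, Eta 1.278.
Rounding down gives 8, 11, 2, 2, 4, 4, 1 = 32 seats, so the divisor must be adjusted.
With modified divisor 750: modified quotas Alpha 8.920, Beta 12.816, Gamma 3.025, Delta 2.411, Epsilon 5.279, Zeta 4.769, Eta 1.411.
Rounding down: Alpha 8, Beta 12, Gamma 3, Delta 2, Epsilon 5, Zeta 4, Eta 1 (total 35).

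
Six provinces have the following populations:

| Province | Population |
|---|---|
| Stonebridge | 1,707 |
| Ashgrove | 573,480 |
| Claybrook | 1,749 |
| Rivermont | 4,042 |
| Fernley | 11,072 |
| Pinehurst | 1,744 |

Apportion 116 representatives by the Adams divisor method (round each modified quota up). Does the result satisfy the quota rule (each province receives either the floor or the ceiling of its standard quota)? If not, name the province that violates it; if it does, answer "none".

Standard quotas: Stonebridge 0.333, Ashgrove 112.032, Claybrook 0.342, Rivermont 0.790, Fernley 2.163, Pinehurst 0.341.
Adams allocation: Stonebridge 1, Ashgrove 109, Claybrook 1, Rivermont 1, Fernley 3, Pinehurst 1.
Ashgrove has quota 112.032 (lower 112, upper 113) but receives 109 — outside the quota interval.

Ashgrove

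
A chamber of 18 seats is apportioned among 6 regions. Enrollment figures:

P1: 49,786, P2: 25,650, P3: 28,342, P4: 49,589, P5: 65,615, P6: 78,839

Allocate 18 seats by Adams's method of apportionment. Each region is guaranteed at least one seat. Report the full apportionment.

P1 3; P2 2; P3 2; P4 3; P5 4; P6 4

Standard divisor 297821/18 ≈ 16545.611; standard quotas: P1 3.009, P2 1.550, P3 1.713, P4 2.997, P5 3.966, P6 4.765.
Rounding up gives 4, 2, 2, 3, 4, 5 = 20 seats, so the divisor must be adjusted.
With modified divisor 20800: modified quotas P1 2.394, P2 1.233, P3 1.363, P4 2.384, P5 3.155, P6 3.790.
Rounding up: P1 3, P2 2, P3 2, P4 3, P5 4, P6 4 (total 18).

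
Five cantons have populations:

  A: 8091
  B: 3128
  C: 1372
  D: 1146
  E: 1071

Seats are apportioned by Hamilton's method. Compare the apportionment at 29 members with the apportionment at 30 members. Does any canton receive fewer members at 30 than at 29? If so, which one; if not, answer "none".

At 29 seats: A 16, B 6, C 3, D 2, E 2.
At 30 seats: A 17, B 6, C 3, D 2, E 2.
No canton's allocation decreased.

none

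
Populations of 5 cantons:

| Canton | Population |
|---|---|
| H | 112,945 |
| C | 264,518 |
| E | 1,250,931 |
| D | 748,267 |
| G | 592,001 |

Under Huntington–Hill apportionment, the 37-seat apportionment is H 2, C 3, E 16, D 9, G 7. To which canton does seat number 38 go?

G

Priority for the next seat is population ÷ (√(s·(s+1))).
Priorities: H 46109.603, C 76359.769, E 75848.833, D 78874.267, G 79109.461.
Highest priority: G.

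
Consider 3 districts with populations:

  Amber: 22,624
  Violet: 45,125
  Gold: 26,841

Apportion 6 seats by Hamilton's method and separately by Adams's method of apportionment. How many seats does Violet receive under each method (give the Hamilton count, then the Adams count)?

3 and 2

Hamilton: Amber 1, Violet 3, Gold 2.
Adams: Amber 2, Violet 2, Gold 2.
Violet gets 3 under Hamilton and 2 under Adams.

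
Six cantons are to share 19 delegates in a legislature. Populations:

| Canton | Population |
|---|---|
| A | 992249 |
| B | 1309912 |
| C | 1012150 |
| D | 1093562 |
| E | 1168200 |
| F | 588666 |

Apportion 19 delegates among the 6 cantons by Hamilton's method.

A=3; B=4; C=3; D=3; E=4; F=2

The standard divisor is 6164739/19 ≈ 324459.947.
Standard quotas: A 3.0582, B 4.0372, C 3.1195, D 3.3704, E 3.6004, F 1.8143.
Lower quotas: A 3, B 4, C 3, D 3, E 3, F 1 (sum 17, leaving 2 seats).
Remainders in descending order: F 0.8143, E 0.6004, D 0.3704, C 0.1195, A 0.0582, B 0.0372.
The surplus seats go to F, E.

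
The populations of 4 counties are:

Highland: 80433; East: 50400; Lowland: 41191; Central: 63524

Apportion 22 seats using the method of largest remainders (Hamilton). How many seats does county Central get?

6

Standard divisor: 235548 ÷ 22 ≈ 10706.727.
Standard quotas: Highland 7.5124, East 4.7073, Lowland 3.8472, Central 5.9331.
Lower quotas: Highland 7, East 4, Lowland 3, Central 5 (sum 19, leaving 3 seats).
Remainders in descending order: Central 0.9331, Lowland 0.8472, East 0.7073, Highland 0.5124.
Largest remainders: Central, Lowland, East receive the extra seats.
Central receives 6.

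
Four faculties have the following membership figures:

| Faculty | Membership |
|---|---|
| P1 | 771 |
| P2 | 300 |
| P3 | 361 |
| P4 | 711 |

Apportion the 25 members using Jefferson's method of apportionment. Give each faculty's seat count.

Standard divisor 2143/25 ≈ 85.72; standard quotas: P1 8.994, P2 3.500, P3 4.211, P4 8.294.
Rounding down gives 8, 3, 4, 8 = 23 seats, so the divisor must be adjusted.
With modified divisor 78: modified quotas P1 9.885, P2 3.846, P3 4.628, P4 9.115.
Rounding down: P1 9, P2 3, P3 4, P4 9 (total 25).

P1=9, P2=3, P3=4, P4=9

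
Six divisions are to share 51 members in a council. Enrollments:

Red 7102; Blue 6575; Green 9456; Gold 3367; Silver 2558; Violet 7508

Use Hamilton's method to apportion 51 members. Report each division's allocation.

Standard divisor: 36566 ÷ 51 ≈ 716.98.
Standard quotas: Red 9.9054, Blue 9.1704, Green 13.1886, Gold 4.6961, Silver 3.5677, Violet 10.4717.
Lower quotas: Red 9, Blue 9, Green 13, Gold 4, Silver 3, Violet 10 (sum 48, leaving 3 seats).
Remainders in descending order: Red 0.9054, Gold 0.6961, Silver 0.5677, Violet 0.4717, Green 0.1886, Blue 0.1704.
The surplus seats go to Red, Gold, Silver.

Red 10, Blue 9, Green 13, Gold 5, Silver 4, Violet 10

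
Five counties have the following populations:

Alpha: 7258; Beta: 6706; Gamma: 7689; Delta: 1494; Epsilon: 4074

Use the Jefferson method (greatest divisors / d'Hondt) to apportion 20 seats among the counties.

Standard divisor 27221/20 ≈ 1361.05; standard quotas: Alpha 5.333, Beta 4.927, Gamma 5.649, Delta 1.098, Epsilon 2.993.
Rounding down gives 5, 4, 5, 1, 2 = 17 seats, so the divisor must be adjusted.
With modified divisor 1250: modified quotas Alpha 5.806, Beta 5.365, Gamma 6.151, Delta 1.195, Epsilon 3.259.
Rounding down: Alpha 5, Beta 5, Gamma 6, Delta 1, Epsilon 3 (total 20).

Alpha=5, Beta=5, Gamma=6, Delta=1, Epsilon=3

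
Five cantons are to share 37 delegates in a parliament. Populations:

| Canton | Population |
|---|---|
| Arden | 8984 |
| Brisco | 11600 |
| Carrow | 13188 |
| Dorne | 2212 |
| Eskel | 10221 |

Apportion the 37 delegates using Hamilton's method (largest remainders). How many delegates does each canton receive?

Total 46205; standard divisor 46205/37 ≈ 1248.784.
Standard quotas: Arden 7.1942, Brisco 9.2890, Carrow 10.5607, Dorne 1.7713, Eskel 8.1848.
Lower quotas: Arden 7, Brisco 9, Carrow 10, Dorne 1, Eskel 8 (sum 35, leaving 2 seats).
Remainders in descending order: Dorne 0.7713, Carrow 0.5607, Brisco 0.2890, Arden 0.1942, Eskel 0.1848.
The surplus seats go to Dorne, Carrow.

Arden 7, Brisco 9, Carrow 11, Dorne 2, Eskel 8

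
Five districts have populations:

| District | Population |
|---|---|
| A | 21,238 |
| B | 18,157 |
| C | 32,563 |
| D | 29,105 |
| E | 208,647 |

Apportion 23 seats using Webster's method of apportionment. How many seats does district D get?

2

Standard divisor 309710/23 ≈ 13465.652; standard quotas: A 1.577, B 1.348, C 2.418, D 2.161, E 15.495.
Rounding to the nearest integer gives 2, 1, 2, 2, 15 = 22 seats, so the divisor must be adjusted.
With modified divisor 13200: modified quotas A 1.609, B 1.376, C 2.467, D 2.205, E 15.807.
Rounding to the nearest integer: A 2, B 1, C 2, D 2, E 16 (total 23).
D receives 2.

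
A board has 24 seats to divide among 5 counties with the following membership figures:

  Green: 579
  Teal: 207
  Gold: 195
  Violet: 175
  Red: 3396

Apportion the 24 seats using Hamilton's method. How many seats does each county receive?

Total 4552; standard divisor 4552/24 ≈ 189.667.
Standard quotas: Green 3.053, Teal 1.091, Gold 1.028, Violet 0.923, Red 17.905.
Lower quotas: Green 3, Teal 1, Gold 1, Violet 0, Red 17 (sum 22, leaving 2 seats).
Remainders in descending order: Violet 0.923, Red 0.905, Teal 0.091, Green 0.053, Gold 0.028.
The surplus seats go to Violet, Red.

Green=3, Teal=1, Gold=1, Violet=1, Red=18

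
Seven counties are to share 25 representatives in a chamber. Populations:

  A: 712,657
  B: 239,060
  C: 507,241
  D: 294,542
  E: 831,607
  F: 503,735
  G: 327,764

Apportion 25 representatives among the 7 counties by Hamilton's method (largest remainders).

A 5, B 2, C 4, D 2, E 6, F 4, G 2

Standard divisor: 3416606 ÷ 25 ≈ 136664.24.
Standard quotas: A 5.2147, B 1.7493, C 3.7116, D 2.1552, E 6.0850, F 3.6859, G 2.3983.
Lower quotas: A 5, B 1, C 3, D 2, E 6, F 3, G 2 (sum 22, leaving 3 seats).
Remainders in descending order: B 0.7493, C 0.7116, F 0.6859, G 0.3983, A 0.2147, D 0.1552, E 0.0850.
Largest remainders: B, C, F receive the extra seats.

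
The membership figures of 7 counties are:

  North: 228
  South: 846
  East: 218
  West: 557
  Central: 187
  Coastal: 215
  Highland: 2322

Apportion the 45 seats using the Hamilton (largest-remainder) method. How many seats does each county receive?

The standard divisor is 4573/45 ≈ 101.622.
Standard quotas: North 2.244, South 8.325, East 2.145, West 5.481, Central 1.840, Coastal 2.116, Highland 22.849.
Lower quotas: North 2, South 8, East 2, West 5, Central 1, Coastal 2, Highland 22 (sum 42, leaving 3 seats).
Remainders in descending order: Highland 0.849, Central 0.840, West 0.481, South 0.325, North 0.244, East 0.145, Coastal 0.116.
Largest remainders: Highland, Central, West receive the extra seats.

North: 2; South: 8; East: 2; West: 6; Central: 2; Coastal: 2; Highland: 23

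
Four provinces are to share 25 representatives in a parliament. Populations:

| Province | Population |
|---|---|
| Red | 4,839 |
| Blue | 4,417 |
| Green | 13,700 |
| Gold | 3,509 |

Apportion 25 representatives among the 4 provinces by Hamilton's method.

Red 5, Blue 4, Green 13, Gold 3

Total 26465; standard divisor 26465/25 ≈ 1058.6.
Standard quotas: Red 4.5711, Blue 4.1725, Green 12.9416, Gold 3.3148.
Lower quotas: Red 4, Blue 4, Green 12, Gold 3 (sum 23, leaving 2 seats).
Remainders in descending order: Green 0.9416, Red 0.5711, Gold 0.3148, Blue 0.1725.
Largest remainders: Green, Red receive the extra seats.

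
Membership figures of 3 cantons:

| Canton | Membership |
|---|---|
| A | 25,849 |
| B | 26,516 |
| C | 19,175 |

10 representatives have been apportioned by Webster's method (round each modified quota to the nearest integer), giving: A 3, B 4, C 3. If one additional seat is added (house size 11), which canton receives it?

Priority for the next seat is population ÷ (current seats + 0.5).
Priorities: A 7385.429, B 5892.444, C 5478.571.
Highest priority: A.

A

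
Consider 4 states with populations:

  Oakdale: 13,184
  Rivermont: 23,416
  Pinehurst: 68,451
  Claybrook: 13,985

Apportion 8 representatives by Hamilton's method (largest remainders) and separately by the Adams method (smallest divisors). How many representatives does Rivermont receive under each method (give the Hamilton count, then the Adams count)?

1 and 2

Hamilton: Oakdale 1, Rivermont 1, Pinehurst 5, Claybrook 1.
Adams: Oakdale 1, Rivermont 2, Pinehurst 4, Claybrook 1.
Rivermont gets 1 under Hamilton and 2 under Adams.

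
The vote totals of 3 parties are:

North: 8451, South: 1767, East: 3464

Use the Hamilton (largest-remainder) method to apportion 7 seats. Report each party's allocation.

North: 4; South: 1; East: 2

Total 13682; standard divisor 13682/7 ≈ 1954.571.
Standard quotas: North 4.3237, South 0.9040, East 1.7723.
Lower quotas: North 4, South 0, East 1 (sum 5, leaving 2 seats).
Remainders in descending order: South 0.9040, East 0.7723, North 0.3237.
Largest remainders: South, East receive the extra seats.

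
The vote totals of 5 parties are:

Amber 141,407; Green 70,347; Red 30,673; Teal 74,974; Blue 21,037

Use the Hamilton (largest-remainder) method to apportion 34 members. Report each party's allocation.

Amber=14; Green=7; Red=3; Teal=8; Blue=2

Standard divisor: 338438 ÷ 34 ≈ 9954.059.
Standard quotas: Amber 14.2060, Green 7.0672, Red 3.0815, Teal 7.5320, Blue 2.1134.
Lower quotas: Amber 14, Green 7, Red 3, Teal 7, Blue 2 (sum 33, leaving 1 seat).
Remainders in descending order: Teal 0.5320, Amber 0.2060, Blue 0.1134, Red 0.0815, Green 0.0672.
The surplus seat goes to Teal.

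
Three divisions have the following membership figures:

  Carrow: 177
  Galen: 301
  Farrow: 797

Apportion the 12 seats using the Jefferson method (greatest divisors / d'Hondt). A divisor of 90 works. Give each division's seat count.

Carrow=1, Galen=3, Farrow=8

With modified divisor 90: modified quotas Carrow 1.967, Galen 3.344, Farrow 8.856.
Rounding down: Carrow 1, Galen 3, Farrow 8 (total 12).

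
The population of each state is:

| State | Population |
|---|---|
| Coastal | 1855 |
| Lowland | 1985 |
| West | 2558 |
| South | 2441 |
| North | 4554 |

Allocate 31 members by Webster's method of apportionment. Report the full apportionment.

Coastal 4, Lowland 5, West 6, South 6, North 10

Standard divisor 13393/31 ≈ 432.032; standard quotas: Coastal 4.294, Lowland 4.595, West 5.921, South 5.650, North 10.541.
Rounding to the nearest integer gives 4, 5, 6, 6, 11 = 32 seats, so the divisor must be adjusted.
With modified divisor 437: modified quotas Coastal 4.245, Lowland 4.542, West 5.854, South 5.586, North 10.421.
Rounding to the nearest integer: Coastal 4, Lowland 5, West 6, South 6, North 10 (total 31).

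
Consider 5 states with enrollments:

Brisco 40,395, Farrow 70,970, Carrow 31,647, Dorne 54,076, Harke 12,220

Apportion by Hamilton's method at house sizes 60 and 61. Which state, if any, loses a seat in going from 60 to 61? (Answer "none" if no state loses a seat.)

At 60 seats: Brisco 12, Farrow 20, Carrow 9, Dorne 15, Harke 4.
At 61 seats: Brisco 12, Farrow 21, Carrow 9, Dorne 16, Harke 3.
Harke drops from 4 to 3.

Harke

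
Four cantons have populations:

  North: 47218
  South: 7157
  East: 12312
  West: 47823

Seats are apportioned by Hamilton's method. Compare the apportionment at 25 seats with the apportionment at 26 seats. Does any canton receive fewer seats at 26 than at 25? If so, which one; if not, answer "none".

At 25 seats: North 10, South 2, East 3, West 10.
At 26 seats: North 11, South 1, East 3, West 11.
South drops from 2 to 1.

South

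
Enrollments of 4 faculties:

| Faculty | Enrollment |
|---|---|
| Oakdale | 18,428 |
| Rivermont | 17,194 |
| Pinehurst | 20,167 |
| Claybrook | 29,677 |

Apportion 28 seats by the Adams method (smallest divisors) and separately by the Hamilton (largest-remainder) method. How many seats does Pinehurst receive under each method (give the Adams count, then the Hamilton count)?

Adams: Oakdale 6, Rivermont 6, Pinehurst 7, Claybrook 9.
Hamilton: Oakdale 6, Rivermont 6, Pinehurst 6, Claybrook 10.
Pinehurst gets 7 under Adams and 6 under Hamilton.

7 and 6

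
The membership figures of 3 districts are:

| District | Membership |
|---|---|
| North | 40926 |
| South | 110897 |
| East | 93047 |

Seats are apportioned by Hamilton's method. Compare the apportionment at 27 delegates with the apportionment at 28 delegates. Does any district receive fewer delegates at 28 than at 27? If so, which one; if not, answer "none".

At 27 seats: North 5, South 12, East 10.
At 28 seats: North 5, South 13, East 10.
No district's allocation decreased.

none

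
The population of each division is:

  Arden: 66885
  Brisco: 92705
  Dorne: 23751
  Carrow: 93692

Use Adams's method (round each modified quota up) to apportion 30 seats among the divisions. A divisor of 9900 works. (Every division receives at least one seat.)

With modified divisor 9900: modified quotas Arden 6.756, Brisco 9.364, Dorne 2.399, Carrow 9.464.
Rounding up: Arden 7, Brisco 10, Dorne 3, Carrow 10 (total 30).

Arden=7, Brisco=10, Dorne=3, Carrow=10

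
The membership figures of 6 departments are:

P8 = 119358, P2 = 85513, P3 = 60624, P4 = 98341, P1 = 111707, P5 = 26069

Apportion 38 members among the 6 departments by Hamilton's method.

Standard divisor: 501612 ÷ 38 ≈ 13200.316.
Standard quotas: P8 9.0421, P2 6.4781, P3 4.5926, P4 7.4499, P1 8.4624, P5 1.9749.
Lower quotas: P8 9, P2 6, P3 4, P4 7, P1 8, P5 1 (sum 35, leaving 3 seats).
Remainders in descending order: P5 0.9749, P3 0.5926, P2 0.4781, P1 0.4624, P4 0.4499, P8 0.0421.
Largest remainders: P5, P3, P2 receive the extra seats.

P8 9, P2 7, P3 5, P4 7, P1 8, P5 2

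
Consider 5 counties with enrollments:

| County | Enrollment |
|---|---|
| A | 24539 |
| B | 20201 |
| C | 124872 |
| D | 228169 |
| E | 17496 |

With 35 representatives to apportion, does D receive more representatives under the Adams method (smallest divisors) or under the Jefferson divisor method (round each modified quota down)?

Jefferson

Adams: A 2, B 2, C 10, D 19, E 2.
Jefferson: A 2, B 1, C 11, D 20, E 1.
D gets 19 under Adams and 20 under Jefferson.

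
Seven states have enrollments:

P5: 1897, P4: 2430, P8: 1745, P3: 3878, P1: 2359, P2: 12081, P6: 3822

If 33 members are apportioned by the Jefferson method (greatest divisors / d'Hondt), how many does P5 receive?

Standard divisor 28212/33 ≈ 854.909; standard quotas: P5 2.219, P4 2.842, P8 2.041, P3 4.536, P1 2.759, P2 14.131, P6 4.471.
Rounding down gives 2, 2, 2, 4, 2, 14, 4 = 30 seats, so the divisor must be adjusted.
With modified divisor 780: modified quotas P5 2.432, P4 3.115, P8 2.237, P3 4.972, P1 3.024, P2 15.488, P6 4.900.
Rounding down: P5 2, P4 3, P8 2, P3 4, P1 3, P2 15, P6 4 (total 33).
P5 receives 2.

2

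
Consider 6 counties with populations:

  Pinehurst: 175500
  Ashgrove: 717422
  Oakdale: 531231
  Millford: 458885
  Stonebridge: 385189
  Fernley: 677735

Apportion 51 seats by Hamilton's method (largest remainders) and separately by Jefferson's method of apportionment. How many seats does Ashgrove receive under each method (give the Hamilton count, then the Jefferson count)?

12 and 13

Hamilton: Pinehurst 3, Ashgrove 12, Oakdale 9, Millford 8, Stonebridge 7, Fernley 12.
Jefferson: Pinehurst 3, Ashgrove 13, Oakdale 9, Millford 8, Stonebridge 6, Fernley 12.
Ashgrove gets 12 under Hamilton and 13 under Jefferson.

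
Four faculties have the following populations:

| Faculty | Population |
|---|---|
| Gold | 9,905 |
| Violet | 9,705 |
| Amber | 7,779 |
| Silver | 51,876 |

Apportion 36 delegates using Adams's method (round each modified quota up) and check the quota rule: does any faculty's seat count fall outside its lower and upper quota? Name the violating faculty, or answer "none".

Silver

Standard quotas: Gold 4.499, Violet 4.408, Amber 3.533, Silver 23.561.
Adams allocation: Gold 5, Violet 5, Amber 4, Silver 22.
Silver has quota 23.561 (lower 23, upper 24) but receives 22 — outside the quota interval.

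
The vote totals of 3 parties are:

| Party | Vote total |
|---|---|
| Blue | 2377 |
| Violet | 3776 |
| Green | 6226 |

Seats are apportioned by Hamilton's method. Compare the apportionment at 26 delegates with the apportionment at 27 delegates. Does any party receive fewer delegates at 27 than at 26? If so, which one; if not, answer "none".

At 26 seats: Blue 5, Violet 8, Green 13.
At 27 seats: Blue 5, Violet 8, Green 14.
No party's allocation decreased.

none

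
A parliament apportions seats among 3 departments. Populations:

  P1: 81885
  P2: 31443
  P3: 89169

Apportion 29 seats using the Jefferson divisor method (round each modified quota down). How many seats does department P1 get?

Standard divisor 202497/29 ≈ 6982.655; standard quotas: P1 11.727, P2 4.503, P3 12.770.
Rounding down gives 11, 4, 12 = 27 seats, so the divisor must be adjusted.
With modified divisor 6600: modified quotas P1 12.407, P2 4.764, P3 13.510.
Rounding down: P1 12, P2 4, P3 13 (total 29).
P1 receives 12.

12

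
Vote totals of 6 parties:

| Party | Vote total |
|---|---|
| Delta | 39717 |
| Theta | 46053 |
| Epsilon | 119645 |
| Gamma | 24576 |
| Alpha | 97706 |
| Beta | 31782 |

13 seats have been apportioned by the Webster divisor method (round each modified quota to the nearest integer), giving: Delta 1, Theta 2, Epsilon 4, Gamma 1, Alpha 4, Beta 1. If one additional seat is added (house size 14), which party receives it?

Priority for the next seat is population ÷ (current seats + 0.5).
Priorities: Delta 26478.000, Theta 18421.200, Epsilon 26587.778, Gamma 16384.000, Alpha 21712.444, Beta 21188.000.
Highest priority: Epsilon.

Epsilon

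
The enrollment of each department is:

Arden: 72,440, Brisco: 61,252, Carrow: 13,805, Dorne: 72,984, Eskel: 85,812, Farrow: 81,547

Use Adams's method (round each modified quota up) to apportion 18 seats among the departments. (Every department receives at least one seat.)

Standard divisor 387840/18 ≈ 21546.667; standard quotas: Arden 3.362, Brisco 2.843, Carrow 0.641, Dorne 3.387, Eskel 3.983, Farrow 3.785.
Rounding up gives 4, 3, 1, 4, 4, 4 = 20 seats, so the divisor must be adjusted.
With modified divisor 25800: modified quotas Arden 2.808, Brisco 2.374, Carrow 0.535, Dorne 2.829, Eskel 3.326, Farrow 3.161.
Rounding up: Arden 3, Brisco 3, Carrow 1, Dorne 3, Eskel 4, Farrow 4 (total 18).

Arden 3, Brisco 3, Carrow 1, Dorne 3, Eskel 4, Farrow 4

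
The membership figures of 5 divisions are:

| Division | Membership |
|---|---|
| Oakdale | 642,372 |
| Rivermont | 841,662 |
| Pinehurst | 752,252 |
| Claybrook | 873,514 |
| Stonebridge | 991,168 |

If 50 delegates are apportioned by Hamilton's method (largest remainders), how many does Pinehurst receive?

9

Total 4100968; standard divisor 4100968/50 ≈ 82019.36.
Standard quotas: Oakdale 7.8320, Rivermont 10.2617, Pinehurst 9.1716, Claybrook 10.6501, Stonebridge 12.0846.
Lower quotas: Oakdale 7, Rivermont 10, Pinehurst 9, Claybrook 10, Stonebridge 12 (sum 48, leaving 2 seats).
Remainders in descending order: Oakdale 0.8320, Claybrook 0.6501, Rivermont 0.2617, Pinehurst 0.1716, Stonebridge 0.0846.
Largest remainders: Oakdale, Claybrook receive the extra seats.
Pinehurst receives 9.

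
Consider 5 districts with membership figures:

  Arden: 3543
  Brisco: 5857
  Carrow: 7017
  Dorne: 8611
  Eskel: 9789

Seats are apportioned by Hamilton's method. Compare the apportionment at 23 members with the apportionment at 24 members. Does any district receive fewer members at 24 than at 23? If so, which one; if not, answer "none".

none

At 23 seats: Arden 2, Brisco 4, Carrow 5, Dorne 6, Eskel 6.
At 24 seats: Arden 2, Brisco 4, Carrow 5, Dorne 6, Eskel 7.
No district's allocation decreased.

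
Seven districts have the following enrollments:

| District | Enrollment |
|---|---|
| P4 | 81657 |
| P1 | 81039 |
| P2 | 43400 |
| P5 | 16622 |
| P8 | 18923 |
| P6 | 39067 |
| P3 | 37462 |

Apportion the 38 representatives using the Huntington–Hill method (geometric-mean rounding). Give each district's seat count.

P4=10, P1=10, P2=5, P5=2, P8=2, P6=5, P3=4

With divisor 8460: modified quotas P4 9.652, P1 9.579, P2 5.130, P5 1.965, P8 2.237, P6 4.618, P3 4.428.
Geometric-mean thresholds: P4 √(9·10)=9.487, P1 √(9·10)=9.487, P2 √(5·6)=5.477, P5 √(1·2)=1.414, P8 √(2·3)=2.449, P6 √(4·5)=4.472, P3 √(4·5)=4.472.
Each quota rounded against its threshold gives P4 10, P1 10, P2 5, P5 2, P8 2, P6 5, P3 4 (total 38).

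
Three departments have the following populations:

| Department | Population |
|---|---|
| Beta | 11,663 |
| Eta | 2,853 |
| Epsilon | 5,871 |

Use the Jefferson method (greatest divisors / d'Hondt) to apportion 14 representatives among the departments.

Beta=8, Eta=2, Epsilon=4

Standard divisor 20387/14 ≈ 1456.214; standard quotas: Beta 8.009, Eta 1.959, Epsilon 4.032.
Rounding down gives 8, 1, 4 = 13 seats, so the divisor must be adjusted.
With modified divisor 1400: modified quotas Beta 8.331, Eta 2.038, Epsilon 4.194.
Rounding down: Beta 8, Eta 2, Epsilon 4 (total 14).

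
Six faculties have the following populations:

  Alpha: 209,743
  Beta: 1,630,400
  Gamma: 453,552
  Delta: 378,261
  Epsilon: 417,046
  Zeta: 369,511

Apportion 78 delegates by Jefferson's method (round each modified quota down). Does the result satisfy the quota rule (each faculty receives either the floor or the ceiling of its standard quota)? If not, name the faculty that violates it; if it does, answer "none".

Beta

Standard quotas: Alpha 4.730, Beta 36.770, Gamma 10.229, Delta 8.531, Epsilon 9.406, Zeta 8.334.
Jefferson allocation: Alpha 4, Beta 38, Gamma 10, Delta 9, Epsilon 9, Zeta 8.
Beta has quota 36.770 (lower 36, upper 37) but receives 38 — outside the quota interval.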